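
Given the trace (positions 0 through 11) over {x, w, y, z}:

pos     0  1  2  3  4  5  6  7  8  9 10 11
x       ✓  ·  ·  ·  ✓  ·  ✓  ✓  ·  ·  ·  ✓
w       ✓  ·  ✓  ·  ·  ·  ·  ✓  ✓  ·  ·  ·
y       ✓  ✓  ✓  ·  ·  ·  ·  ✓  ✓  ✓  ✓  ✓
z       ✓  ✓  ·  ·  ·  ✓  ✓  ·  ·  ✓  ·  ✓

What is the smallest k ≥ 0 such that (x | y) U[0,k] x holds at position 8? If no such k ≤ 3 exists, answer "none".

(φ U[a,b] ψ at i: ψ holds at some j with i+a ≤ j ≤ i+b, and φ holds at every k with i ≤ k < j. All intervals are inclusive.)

3

Need earliest j ≥ 8 with x, and (x | y) at every k in [8,j-1].
  j=8: rhs fails.
  j=9: rhs fails.
  j=10: rhs fails.
  j=11: rhs holds; lhs holds on [8,10]. k = 3.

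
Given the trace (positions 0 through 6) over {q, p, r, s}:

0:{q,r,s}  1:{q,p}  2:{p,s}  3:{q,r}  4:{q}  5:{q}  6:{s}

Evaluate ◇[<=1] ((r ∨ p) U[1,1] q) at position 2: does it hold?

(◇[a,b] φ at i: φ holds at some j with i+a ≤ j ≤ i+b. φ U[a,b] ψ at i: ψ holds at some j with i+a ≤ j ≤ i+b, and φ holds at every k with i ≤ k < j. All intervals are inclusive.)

True

Check ((r ∨ p) U[1,1] q) at each j in [2,3]:
  j=2: holds
  j=3: holds
Found at j=2 → formula holds.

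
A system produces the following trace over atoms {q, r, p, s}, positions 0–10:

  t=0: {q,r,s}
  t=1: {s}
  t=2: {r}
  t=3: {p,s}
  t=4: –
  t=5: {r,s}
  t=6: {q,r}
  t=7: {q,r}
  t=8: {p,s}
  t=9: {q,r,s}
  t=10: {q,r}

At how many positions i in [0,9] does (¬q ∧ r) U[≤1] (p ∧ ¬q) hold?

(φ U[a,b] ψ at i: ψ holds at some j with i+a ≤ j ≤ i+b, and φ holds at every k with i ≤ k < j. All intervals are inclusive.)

3

Evaluate at each i in [0,9]:
  i=0: ✗ (no rhs in [0,1])
  i=1: ✗ (no rhs in [1,2])
  i=2: ✓ (rhs at j=3; lhs holds on [2,2])
  i=3: ✓ (rhs at j=3)
  i=4: ✗ (no rhs in [4,5])
  i=5: ✗ (no rhs in [5,6])
  i=6: ✗ (no rhs in [6,7])
  i=7: ✗ (lhs fails at k=7 before rhs at j=8)
  i=8: ✓ (rhs at j=8)
  i=9: ✗ (no rhs in [9,10])
Positions where it holds: {2, 3, 8} → 3.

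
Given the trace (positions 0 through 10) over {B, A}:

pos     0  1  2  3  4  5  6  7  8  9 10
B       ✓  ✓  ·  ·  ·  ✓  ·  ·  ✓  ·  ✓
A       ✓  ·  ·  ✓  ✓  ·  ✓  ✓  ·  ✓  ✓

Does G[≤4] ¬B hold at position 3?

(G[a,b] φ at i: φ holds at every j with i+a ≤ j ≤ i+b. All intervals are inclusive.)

No

Check ¬B at every j in [3,7]:
  j=3: true
  j=4: true
  j=5: false
  j=6: true
  j=7: true
Fails at j=5 → formula fails.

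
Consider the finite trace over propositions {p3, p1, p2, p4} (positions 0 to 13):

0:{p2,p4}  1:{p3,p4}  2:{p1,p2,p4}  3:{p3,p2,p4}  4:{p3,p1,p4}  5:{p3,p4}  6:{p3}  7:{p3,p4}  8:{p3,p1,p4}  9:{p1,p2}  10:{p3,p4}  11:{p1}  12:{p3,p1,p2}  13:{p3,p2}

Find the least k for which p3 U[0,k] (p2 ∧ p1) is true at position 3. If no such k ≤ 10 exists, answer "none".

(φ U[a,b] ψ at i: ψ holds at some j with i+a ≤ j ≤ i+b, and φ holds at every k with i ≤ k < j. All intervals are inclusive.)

6

Need earliest j ≥ 3 with (p2 ∧ p1), and p3 at every k in [3,j-1].
  j=3: rhs fails.
  j=4: rhs fails.
  j=5: rhs fails.
  j=6: rhs fails.
  j=7: rhs fails.
  j=8: rhs fails.
  j=9: rhs holds; lhs holds on [3,8]. k = 6.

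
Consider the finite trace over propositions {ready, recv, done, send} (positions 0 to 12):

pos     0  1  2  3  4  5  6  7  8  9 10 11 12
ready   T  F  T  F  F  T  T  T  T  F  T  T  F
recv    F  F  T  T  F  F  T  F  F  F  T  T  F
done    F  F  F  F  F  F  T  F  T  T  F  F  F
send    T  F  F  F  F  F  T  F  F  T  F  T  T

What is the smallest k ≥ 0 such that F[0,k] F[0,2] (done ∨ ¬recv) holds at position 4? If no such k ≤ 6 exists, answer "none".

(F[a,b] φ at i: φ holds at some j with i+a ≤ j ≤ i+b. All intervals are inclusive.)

0

Scan j = 4,5,… for F[0,2] (done ∨ ¬recv):
  j=4: holds
First hit at j=4, so smallest k = 4-4 = 0.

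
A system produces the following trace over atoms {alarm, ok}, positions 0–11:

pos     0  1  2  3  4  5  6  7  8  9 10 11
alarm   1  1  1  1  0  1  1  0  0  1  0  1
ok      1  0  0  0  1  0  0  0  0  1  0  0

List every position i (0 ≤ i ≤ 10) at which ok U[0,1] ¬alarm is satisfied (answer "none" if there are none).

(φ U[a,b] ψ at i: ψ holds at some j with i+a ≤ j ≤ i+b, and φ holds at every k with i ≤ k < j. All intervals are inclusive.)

Evaluate at each i in [0,10]:
  i=0: ✗ (no rhs in [0,1])
  i=1: ✗ (no rhs in [1,2])
  i=2: ✗ (no rhs in [2,3])
  i=3: ✗ (lhs fails at k=3 before rhs at j=4)
  i=4: ✓ (rhs at j=4)
  i=5: ✗ (no rhs in [5,6])
  i=6: ✗ (lhs fails at k=6 before rhs at j=7)
  i=7: ✓ (rhs at j=7)
  i=8: ✓ (rhs at j=8)
  i=9: ✓ (rhs at j=10; lhs holds on [9,9])
  i=10: ✓ (rhs at j=10)

4, 7, 8, 9, 10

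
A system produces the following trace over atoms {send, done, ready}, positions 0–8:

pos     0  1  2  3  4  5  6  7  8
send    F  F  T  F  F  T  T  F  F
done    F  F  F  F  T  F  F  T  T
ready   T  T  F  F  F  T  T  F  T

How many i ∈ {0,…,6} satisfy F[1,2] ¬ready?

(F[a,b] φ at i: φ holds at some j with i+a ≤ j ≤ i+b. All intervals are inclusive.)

6

Evaluate at each i in [0,6]:
  i=0: ✓ (witness j=2)
  i=1: ✓ (witness j=2)
  i=2: ✓ (witness j=3)
  i=3: ✓ (witness j=4)
  i=4: ✗ (none in [5,6])
  i=5: ✓ (witness j=7)
  i=6: ✓ (witness j=7)
Positions where it holds: {0, 1, 2, 3, 5, 6} → 6.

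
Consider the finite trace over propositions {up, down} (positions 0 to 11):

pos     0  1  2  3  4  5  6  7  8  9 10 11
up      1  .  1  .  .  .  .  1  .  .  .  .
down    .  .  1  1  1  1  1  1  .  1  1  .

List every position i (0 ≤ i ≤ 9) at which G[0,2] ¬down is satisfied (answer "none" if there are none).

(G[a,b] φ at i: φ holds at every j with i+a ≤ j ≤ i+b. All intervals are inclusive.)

Evaluate at each i in [0,9]:
  i=0: ✗ (fails at j=2)
  i=1: ✗ (fails at j=2)
  i=2: ✗ (fails at j=2)
  i=3: ✗ (fails at j=3)
  i=4: ✗ (fails at j=4)
  i=5: ✗ (fails at j=5)
  i=6: ✗ (fails at j=6)
  i=7: ✗ (fails at j=7)
  i=8: ✗ (fails at j=9)
  i=9: ✗ (fails at j=9)

none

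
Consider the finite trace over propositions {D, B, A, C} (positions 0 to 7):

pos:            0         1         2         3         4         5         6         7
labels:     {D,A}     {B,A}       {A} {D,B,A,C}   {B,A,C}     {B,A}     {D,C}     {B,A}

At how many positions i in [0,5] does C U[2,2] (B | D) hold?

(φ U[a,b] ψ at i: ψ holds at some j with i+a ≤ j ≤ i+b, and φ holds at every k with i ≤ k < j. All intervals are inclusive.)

Evaluate at each i in [0,5]:
  i=0: ✗ (no rhs in [2,2])
  i=1: ✗ (lhs fails at k=1 before rhs at j=3)
  i=2: ✗ (lhs fails at k=2 before rhs at j=4)
  i=3: ✓ (rhs at j=5; lhs holds on [3,4])
  i=4: ✗ (lhs fails at k=5 before rhs at j=6)
  i=5: ✗ (lhs fails at k=5 before rhs at j=7)
Positions where it holds: {3} → 1.

1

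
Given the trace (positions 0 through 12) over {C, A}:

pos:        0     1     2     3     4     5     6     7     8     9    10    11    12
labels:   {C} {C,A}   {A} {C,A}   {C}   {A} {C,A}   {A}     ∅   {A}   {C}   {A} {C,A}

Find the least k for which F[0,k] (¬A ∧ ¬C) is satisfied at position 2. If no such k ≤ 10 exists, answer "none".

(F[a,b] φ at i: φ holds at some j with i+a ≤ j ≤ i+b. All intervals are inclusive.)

6

Scan j = 2,3,… for (¬A ∧ ¬C):
  j=2: fails
  j=3: fails
  j=4: fails
  j=5: fails
  j=6: fails
  j=7: fails
  j=8: holds
First hit at j=8, so smallest k = 8-2 = 6.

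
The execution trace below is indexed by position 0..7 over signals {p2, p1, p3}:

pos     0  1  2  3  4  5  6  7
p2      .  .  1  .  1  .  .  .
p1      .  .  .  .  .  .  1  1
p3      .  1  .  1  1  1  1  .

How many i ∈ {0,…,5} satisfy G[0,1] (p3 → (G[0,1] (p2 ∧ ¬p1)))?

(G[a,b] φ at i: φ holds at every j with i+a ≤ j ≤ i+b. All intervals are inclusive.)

Evaluate at each i in [0,5]:
  i=0: ✗ (fails at j=1)
  i=1: ✗ (fails at j=1)
  i=2: ✗ (fails at j=3)
  i=3: ✗ (fails at j=3)
  i=4: ✗ (fails at j=4)
  i=5: ✗ (fails at j=5)
Positions where it holds: {} → 0.

0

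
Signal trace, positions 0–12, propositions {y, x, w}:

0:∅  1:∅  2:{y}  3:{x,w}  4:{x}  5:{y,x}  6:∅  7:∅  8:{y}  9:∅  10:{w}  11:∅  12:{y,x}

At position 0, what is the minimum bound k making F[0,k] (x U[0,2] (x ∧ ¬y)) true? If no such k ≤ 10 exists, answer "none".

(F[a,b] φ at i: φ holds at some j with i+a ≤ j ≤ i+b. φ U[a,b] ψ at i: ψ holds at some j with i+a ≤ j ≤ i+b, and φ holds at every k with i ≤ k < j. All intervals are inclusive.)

Scan j = 0,1,… for (x U[0,2] (x ∧ ¬y)):
  j=0: fails
  j=1: fails
  j=2: fails
  j=3: holds
First hit at j=3, so smallest k = 3-0 = 3.

3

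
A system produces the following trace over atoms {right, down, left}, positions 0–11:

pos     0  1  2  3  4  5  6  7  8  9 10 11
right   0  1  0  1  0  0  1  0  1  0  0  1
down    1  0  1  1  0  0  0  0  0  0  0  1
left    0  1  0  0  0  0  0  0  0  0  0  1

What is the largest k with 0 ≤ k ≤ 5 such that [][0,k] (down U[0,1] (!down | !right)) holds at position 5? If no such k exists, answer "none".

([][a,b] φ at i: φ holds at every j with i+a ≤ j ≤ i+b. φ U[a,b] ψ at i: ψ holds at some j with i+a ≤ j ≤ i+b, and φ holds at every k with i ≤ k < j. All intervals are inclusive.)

5

(down U[0,1] (!down | !right)) must hold from j=5 onward; find where it first fails.
  j=5: holds
  j=6: holds
  j=7: holds
  j=8: holds
  j=9: holds
  j=10: holds
Holds through j=10; largest k = 5.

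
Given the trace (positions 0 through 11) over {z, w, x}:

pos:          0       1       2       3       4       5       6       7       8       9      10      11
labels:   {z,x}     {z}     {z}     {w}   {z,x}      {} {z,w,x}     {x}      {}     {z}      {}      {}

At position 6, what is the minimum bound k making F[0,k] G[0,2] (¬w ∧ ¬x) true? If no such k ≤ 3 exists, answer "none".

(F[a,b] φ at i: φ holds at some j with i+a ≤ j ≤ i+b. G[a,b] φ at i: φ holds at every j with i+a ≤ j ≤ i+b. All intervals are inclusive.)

2

Scan j = 6,7,… for G[0,2] (¬w ∧ ¬x):
  j=6: fails
  j=7: fails
  j=8: holds
First hit at j=8, so smallest k = 8-6 = 2.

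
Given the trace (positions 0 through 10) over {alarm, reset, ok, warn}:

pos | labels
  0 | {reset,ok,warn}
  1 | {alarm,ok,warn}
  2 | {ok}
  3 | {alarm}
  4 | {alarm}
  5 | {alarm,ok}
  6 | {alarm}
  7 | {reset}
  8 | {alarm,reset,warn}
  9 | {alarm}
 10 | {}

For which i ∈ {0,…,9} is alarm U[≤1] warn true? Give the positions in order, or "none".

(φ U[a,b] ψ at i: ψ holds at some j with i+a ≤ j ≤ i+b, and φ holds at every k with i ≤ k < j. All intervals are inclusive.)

Evaluate at each i in [0,9]:
  i=0: ✓ (rhs at j=0)
  i=1: ✓ (rhs at j=1)
  i=2: ✗ (no rhs in [2,3])
  i=3: ✗ (no rhs in [3,4])
  i=4: ✗ (no rhs in [4,5])
  i=5: ✗ (no rhs in [5,6])
  i=6: ✗ (no rhs in [6,7])
  i=7: ✗ (lhs fails at k=7 before rhs at j=8)
  i=8: ✓ (rhs at j=8)
  i=9: ✗ (no rhs in [9,10])

0, 1, 8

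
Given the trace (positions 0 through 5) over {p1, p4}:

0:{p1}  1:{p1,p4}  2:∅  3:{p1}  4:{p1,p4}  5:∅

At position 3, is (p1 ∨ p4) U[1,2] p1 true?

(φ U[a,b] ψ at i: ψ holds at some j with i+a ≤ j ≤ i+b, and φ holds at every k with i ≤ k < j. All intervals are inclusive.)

Yes

Need some j in [4,5] with p1, and (p1 ∨ p4) at every k in [3,j-1].
  j=4: p1 holds; (p1 ∨ p4) holds at every k in [3,3] → satisfied.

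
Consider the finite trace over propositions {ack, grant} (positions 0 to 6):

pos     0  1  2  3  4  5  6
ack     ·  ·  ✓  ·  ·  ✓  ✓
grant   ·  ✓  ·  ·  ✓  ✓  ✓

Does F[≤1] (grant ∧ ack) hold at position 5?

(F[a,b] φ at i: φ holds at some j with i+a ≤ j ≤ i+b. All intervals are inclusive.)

Check (grant ∧ ack) at each j in [5,6]:
  j=5: true
  j=6: true
Found at j=5 → formula holds.

Holds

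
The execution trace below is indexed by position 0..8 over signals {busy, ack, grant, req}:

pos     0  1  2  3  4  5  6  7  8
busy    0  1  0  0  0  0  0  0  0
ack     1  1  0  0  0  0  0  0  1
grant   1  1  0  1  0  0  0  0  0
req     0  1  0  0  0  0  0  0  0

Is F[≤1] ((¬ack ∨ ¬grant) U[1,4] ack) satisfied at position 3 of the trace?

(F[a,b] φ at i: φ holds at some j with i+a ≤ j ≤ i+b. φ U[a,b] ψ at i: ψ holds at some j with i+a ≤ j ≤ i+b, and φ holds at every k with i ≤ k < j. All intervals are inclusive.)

Yes

Check ((¬ack ∨ ¬grant) U[1,4] ack) at each j in [3,4]:
  j=3: fails
  j=4: holds
Found at j=4 → formula holds.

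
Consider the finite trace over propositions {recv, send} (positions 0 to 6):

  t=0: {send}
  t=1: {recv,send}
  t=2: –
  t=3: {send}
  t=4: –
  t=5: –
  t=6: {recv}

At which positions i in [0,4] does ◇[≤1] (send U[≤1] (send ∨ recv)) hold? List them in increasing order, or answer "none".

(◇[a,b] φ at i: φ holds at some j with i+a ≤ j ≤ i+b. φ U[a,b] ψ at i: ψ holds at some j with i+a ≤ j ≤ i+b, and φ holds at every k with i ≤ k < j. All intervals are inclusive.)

Evaluate at each i in [0,4]:
  i=0: ✓ (witness j=0)
  i=1: ✓ (witness j=1)
  i=2: ✓ (witness j=3)
  i=3: ✓ (witness j=3)
  i=4: ✗ (none in [4,5])

0, 1, 2, 3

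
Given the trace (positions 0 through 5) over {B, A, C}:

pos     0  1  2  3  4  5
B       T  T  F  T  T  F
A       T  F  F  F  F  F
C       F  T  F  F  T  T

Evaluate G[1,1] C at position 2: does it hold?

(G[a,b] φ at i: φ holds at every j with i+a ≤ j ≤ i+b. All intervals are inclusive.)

Check C at every j in [3,3]:
  j=3: false
Fails at j=3 → formula fails.

No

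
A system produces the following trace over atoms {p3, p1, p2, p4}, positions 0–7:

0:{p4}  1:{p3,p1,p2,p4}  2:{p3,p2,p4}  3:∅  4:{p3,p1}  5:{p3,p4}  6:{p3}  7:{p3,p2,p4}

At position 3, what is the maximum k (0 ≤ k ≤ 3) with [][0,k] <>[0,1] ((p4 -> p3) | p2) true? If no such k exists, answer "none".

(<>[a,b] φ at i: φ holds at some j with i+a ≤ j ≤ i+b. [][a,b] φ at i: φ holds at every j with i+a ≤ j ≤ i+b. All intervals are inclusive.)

3

<>[0,1] ((p4 -> p3) | p2) must hold from j=3 onward; find where it first fails.
  j=3: holds
  j=4: holds
  j=5: holds
  j=6: holds
Holds through j=6; largest k = 3.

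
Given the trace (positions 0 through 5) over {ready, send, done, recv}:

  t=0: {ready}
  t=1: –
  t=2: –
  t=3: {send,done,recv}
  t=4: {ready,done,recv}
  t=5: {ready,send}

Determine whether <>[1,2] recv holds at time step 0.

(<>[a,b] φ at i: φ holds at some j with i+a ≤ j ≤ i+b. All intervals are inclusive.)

Check recv at each j in [1,2]:
  j=1: false
  j=2: false
No position in the window satisfies it → formula fails.

False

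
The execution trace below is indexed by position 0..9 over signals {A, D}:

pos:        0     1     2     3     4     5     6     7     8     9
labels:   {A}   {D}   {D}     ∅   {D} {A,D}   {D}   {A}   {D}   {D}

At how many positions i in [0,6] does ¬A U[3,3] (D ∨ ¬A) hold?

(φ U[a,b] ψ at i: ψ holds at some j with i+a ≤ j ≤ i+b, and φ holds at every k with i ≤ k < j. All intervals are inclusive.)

Evaluate at each i in [0,6]:
  i=0: ✗ (lhs fails at k=0 before rhs at j=3)
  i=1: ✓ (rhs at j=4; lhs holds on [1,3])
  i=2: ✓ (rhs at j=5; lhs holds on [2,4])
  i=3: ✗ (lhs fails at k=5 before rhs at j=6)
  i=4: ✗ (no rhs in [7,7])
  i=5: ✗ (lhs fails at k=5 before rhs at j=8)
  i=6: ✗ (lhs fails at k=7 before rhs at j=9)
Positions where it holds: {1, 2} → 2.

2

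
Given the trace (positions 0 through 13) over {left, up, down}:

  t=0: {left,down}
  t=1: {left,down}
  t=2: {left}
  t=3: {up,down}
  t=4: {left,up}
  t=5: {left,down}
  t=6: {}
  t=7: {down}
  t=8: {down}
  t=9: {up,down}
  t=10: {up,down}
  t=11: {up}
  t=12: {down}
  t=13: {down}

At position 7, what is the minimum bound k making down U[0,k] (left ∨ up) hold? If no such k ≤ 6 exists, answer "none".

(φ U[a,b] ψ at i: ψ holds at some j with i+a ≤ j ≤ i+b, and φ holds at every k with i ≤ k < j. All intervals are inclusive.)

2

Need earliest j ≥ 7 with (left ∨ up), and down at every k in [7,j-1].
  j=7: rhs fails.
  j=8: rhs fails.
  j=9: rhs holds; lhs holds on [7,8]. k = 2.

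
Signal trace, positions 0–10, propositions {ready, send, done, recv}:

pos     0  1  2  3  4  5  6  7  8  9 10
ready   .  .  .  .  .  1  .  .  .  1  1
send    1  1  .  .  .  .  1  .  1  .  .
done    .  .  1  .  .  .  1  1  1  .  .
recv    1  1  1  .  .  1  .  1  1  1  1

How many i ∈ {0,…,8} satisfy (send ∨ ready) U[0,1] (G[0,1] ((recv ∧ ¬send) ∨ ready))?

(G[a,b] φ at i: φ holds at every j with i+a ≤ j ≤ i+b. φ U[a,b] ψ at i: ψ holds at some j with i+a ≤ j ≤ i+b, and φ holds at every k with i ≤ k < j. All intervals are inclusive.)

Evaluate at each i in [0,8]:
  i=0: ✗ (no rhs in [0,1])
  i=1: ✗ (no rhs in [1,2])
  i=2: ✗ (no rhs in [2,3])
  i=3: ✗ (no rhs in [3,4])
  i=4: ✗ (no rhs in [4,5])
  i=5: ✗ (no rhs in [5,6])
  i=6: ✗ (no rhs in [6,7])
  i=7: ✗ (no rhs in [7,8])
  i=8: ✓ (rhs at j=9; lhs holds on [8,8])
Positions where it holds: {8} → 1.

1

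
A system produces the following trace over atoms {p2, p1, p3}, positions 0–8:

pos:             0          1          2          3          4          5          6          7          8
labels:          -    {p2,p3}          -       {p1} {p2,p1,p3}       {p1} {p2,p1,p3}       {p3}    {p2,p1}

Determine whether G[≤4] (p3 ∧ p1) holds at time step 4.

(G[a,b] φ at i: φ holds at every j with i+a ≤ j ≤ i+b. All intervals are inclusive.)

Check (p3 ∧ p1) at every j in [4,8]:
  j=4: true
  j=5: false
  j=6: true
  j=7: false
  j=8: false
Fails at j=5 → formula fails.

False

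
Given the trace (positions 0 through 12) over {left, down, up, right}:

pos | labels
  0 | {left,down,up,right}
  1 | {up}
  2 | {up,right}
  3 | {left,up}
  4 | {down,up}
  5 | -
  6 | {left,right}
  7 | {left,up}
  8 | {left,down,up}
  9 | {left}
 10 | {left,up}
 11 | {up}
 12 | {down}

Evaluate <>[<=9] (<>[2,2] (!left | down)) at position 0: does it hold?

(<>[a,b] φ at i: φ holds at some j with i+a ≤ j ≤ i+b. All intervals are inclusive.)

True

Check <>[2,2] (!left | down) at each j in [0,9]:
  j=0: holds (witness at 2)
  j=1: fails (none in [3,3])
  j=2: holds (witness at 4)
  j=3: holds (witness at 5)
  j=4: fails (none in [6,6])
  j=5: fails (none in [7,7])
  j=6: holds (witness at 8)
  j=7: fails (none in [9,9])
  j=8: fails (none in [10,10])
  j=9: holds (witness at 11)
Found at j=0 → formula holds.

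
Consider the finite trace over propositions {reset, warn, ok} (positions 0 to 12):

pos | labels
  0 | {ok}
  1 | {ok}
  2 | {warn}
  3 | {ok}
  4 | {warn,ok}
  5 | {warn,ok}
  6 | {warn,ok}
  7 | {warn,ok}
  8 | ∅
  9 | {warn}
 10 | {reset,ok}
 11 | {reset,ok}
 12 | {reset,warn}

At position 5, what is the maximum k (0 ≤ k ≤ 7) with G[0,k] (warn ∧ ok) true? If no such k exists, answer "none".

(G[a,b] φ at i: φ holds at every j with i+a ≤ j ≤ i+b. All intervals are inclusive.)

2

(warn ∧ ok) must hold from j=5 onward; find where it first fails.
  j=5: holds
  j=6: holds
  j=7: holds
  j=8: fails
Holds on [5,7], so largest k = 2.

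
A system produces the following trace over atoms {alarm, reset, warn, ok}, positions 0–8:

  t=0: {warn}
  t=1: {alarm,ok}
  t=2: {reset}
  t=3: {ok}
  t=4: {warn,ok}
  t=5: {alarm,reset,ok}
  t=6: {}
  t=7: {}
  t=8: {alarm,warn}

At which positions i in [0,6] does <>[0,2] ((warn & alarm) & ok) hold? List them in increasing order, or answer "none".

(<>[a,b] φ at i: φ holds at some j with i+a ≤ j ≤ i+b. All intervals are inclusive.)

none

Evaluate at each i in [0,6]:
  i=0: ✗ (none in [0,2])
  i=1: ✗ (none in [1,3])
  i=2: ✗ (none in [2,4])
  i=3: ✗ (none in [3,5])
  i=4: ✗ (none in [4,6])
  i=5: ✗ (none in [5,7])
  i=6: ✗ (none in [6,8])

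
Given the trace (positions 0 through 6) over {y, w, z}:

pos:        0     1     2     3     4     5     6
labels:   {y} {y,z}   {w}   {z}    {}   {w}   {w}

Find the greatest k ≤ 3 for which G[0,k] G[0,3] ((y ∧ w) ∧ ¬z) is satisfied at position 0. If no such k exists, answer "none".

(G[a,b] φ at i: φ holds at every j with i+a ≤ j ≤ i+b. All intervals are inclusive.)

G[0,3] ((y ∧ w) ∧ ¬z) must hold from j=0 onward; find where it first fails.
  j=0: fails → no k works.

none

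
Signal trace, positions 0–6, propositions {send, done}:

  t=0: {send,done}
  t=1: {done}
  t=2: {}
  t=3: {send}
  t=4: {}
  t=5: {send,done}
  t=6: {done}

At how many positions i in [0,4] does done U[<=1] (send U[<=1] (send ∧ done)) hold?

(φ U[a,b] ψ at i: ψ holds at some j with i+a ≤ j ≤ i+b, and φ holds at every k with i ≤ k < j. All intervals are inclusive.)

1

Evaluate at each i in [0,4]:
  i=0: ✓ (rhs at j=0)
  i=1: ✗ (no rhs in [1,2])
  i=2: ✗ (no rhs in [2,3])
  i=3: ✗ (no rhs in [3,4])
  i=4: ✗ (lhs fails at k=4 before rhs at j=5)
Positions where it holds: {0} → 1.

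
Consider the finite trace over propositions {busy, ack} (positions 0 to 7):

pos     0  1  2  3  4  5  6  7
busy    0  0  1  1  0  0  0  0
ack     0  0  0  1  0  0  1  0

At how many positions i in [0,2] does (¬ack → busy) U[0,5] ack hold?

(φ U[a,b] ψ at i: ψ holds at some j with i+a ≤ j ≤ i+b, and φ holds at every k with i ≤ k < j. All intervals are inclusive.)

Evaluate at each i in [0,2]:
  i=0: ✗ (lhs fails at k=0 before rhs at j=3)
  i=1: ✗ (lhs fails at k=1 before rhs at j=3)
  i=2: ✓ (rhs at j=3; lhs holds on [2,2])
Positions where it holds: {2} → 1.

1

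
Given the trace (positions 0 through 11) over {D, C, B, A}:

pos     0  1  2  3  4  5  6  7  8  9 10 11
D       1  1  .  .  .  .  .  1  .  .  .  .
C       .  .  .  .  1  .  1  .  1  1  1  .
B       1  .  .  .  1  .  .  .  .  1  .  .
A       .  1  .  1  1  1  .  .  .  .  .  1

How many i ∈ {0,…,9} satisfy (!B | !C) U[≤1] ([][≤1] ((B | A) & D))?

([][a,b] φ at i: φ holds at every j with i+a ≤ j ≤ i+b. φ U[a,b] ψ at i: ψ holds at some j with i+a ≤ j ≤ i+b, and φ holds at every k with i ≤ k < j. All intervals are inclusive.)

Evaluate at each i in [0,9]:
  i=0: ✓ (rhs at j=0)
  i=1: ✗ (no rhs in [1,2])
  i=2: ✗ (no rhs in [2,3])
  i=3: ✗ (no rhs in [3,4])
  i=4: ✗ (no rhs in [4,5])
  i=5: ✗ (no rhs in [5,6])
  i=6: ✗ (no rhs in [6,7])
  i=7: ✗ (no rhs in [7,8])
  i=8: ✗ (no rhs in [8,9])
  i=9: ✗ (no rhs in [9,10])
Positions where it holds: {0} → 1.

1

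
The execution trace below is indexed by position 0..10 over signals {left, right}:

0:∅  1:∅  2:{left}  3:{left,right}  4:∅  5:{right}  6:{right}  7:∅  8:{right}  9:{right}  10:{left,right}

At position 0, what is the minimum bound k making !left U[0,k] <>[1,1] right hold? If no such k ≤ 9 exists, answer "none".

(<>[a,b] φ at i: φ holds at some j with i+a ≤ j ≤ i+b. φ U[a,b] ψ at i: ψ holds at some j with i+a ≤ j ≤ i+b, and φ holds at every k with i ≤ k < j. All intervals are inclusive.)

2

Need earliest j ≥ 0 with <>[1,1] right, and !left at every k in [0,j-1].
  j=0: rhs fails.
  j=1: rhs fails.
  j=2: rhs holds; lhs holds on [0,1]. k = 2.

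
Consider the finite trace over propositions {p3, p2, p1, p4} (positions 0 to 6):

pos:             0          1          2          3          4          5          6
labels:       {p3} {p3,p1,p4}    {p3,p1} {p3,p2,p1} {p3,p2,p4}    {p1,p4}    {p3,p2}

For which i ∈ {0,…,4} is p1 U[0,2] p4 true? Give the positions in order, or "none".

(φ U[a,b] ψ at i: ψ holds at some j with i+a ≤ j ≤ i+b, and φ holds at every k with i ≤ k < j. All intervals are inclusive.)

Evaluate at each i in [0,4]:
  i=0: ✗ (lhs fails at k=0 before rhs at j=1)
  i=1: ✓ (rhs at j=1)
  i=2: ✓ (rhs at j=4; lhs holds on [2,3])
  i=3: ✓ (rhs at j=4; lhs holds on [3,3])
  i=4: ✓ (rhs at j=4)

1, 2, 3, 4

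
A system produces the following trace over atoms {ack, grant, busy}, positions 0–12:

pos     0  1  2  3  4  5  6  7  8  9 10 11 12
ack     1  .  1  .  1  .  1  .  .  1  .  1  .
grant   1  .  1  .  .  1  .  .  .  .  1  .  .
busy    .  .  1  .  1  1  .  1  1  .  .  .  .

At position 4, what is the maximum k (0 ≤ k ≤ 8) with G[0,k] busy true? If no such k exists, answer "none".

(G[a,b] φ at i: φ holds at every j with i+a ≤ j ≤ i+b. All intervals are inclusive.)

1

busy must hold from j=4 onward; find where it first fails.
  j=4: holds
  j=5: holds
  j=6: fails
Holds on [4,5], so largest k = 1.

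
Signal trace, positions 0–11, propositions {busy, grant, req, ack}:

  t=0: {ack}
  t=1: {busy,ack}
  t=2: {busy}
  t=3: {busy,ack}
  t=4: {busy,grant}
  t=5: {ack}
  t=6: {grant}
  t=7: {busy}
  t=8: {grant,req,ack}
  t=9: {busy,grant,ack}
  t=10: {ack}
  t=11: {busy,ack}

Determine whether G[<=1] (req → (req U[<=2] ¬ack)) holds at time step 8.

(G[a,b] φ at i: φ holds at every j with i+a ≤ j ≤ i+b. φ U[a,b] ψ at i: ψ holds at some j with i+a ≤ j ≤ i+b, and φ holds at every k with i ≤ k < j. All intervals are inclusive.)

Check (req → (req U[<=2] ¬ack)) at every j in [8,9]:
  j=8: antecedent true; consequent fails → ✗
  j=9: antecedent false → ✓
Fails at j=8 → formula fails.

Does not hold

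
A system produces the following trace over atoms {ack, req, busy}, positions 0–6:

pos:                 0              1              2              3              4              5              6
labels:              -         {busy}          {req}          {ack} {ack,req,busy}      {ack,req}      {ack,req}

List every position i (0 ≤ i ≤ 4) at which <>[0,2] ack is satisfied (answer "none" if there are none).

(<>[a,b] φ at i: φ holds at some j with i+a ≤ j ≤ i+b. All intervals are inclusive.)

Evaluate at each i in [0,4]:
  i=0: ✗ (none in [0,2])
  i=1: ✓ (witness j=3)
  i=2: ✓ (witness j=3)
  i=3: ✓ (witness j=3)
  i=4: ✓ (witness j=4)

1, 2, 3, 4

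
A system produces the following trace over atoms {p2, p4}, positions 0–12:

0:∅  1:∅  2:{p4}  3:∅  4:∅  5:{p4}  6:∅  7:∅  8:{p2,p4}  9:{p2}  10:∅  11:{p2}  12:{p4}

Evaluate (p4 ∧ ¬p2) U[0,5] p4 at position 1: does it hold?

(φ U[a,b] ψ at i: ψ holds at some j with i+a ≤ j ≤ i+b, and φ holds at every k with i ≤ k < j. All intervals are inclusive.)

Does not hold

Need some j in [1,6] with p4, and (p4 ∧ ¬p2) at every k in [1,j-1].
  j=1: p4 false.
  j=2: p4 holds, but (p4 ∧ ¬p2) fails at k=1 → not this j.
  j=3: p4 false.
  j=4: p4 false.
  j=5: p4 holds, but (p4 ∧ ¬p2) fails at k=1 → not this j.
  j=6: p4 false.
No j in the window works → until fails.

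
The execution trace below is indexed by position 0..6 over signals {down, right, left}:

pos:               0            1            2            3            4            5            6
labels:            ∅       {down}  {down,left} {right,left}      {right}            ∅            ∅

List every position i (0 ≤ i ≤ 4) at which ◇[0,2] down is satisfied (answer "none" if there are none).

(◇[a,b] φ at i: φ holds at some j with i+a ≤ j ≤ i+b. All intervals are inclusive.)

0, 1, 2

Evaluate at each i in [0,4]:
  i=0: ✓ (witness j=1)
  i=1: ✓ (witness j=1)
  i=2: ✓ (witness j=2)
  i=3: ✗ (none in [3,5])
  i=4: ✗ (none in [4,6])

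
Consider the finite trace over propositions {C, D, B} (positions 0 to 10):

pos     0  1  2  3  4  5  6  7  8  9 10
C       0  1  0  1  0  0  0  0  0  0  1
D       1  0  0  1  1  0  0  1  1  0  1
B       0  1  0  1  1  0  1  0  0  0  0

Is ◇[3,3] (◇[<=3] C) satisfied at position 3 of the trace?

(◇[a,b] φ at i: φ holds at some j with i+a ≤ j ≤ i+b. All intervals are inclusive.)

Check ◇[<=3] C at each j in [6,6]:
  j=6: fails (none in [6,9])
No position in the window satisfies it → formula fails.

No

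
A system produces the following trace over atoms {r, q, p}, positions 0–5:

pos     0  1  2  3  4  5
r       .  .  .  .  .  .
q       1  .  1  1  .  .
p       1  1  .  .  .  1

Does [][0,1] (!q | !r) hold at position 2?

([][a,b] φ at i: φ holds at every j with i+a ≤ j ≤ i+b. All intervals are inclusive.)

Check (!q | !r) at every j in [2,3]:
  j=2: true
  j=3: true
All positions satisfy it → formula holds.

True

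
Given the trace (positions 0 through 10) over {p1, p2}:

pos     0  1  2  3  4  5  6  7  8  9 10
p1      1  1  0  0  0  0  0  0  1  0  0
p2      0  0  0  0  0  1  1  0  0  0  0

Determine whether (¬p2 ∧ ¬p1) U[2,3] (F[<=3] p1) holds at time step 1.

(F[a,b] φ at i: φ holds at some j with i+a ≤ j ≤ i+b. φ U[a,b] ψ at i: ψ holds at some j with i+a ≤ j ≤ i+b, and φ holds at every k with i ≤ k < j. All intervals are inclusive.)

Need some j in [3,4] with F[<=3] p1, and (¬p2 ∧ ¬p1) at every k in [1,j-1].
  j=3: F[<=3] p1 — fails (none in [3,6]).
  j=4: F[<=3] p1 — fails (none in [4,7]).
No j in the window works → until fails.

No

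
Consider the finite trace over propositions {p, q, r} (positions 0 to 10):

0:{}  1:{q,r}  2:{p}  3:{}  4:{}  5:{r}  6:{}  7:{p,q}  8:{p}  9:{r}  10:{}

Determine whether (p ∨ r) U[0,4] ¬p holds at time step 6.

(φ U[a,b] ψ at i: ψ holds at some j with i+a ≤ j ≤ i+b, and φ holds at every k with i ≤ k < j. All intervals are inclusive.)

Holds

Need some j in [6,10] with ¬p, and (p ∨ r) at every k in [6,j-1].
  j=6: ¬p holds; no prefix to check → satisfied.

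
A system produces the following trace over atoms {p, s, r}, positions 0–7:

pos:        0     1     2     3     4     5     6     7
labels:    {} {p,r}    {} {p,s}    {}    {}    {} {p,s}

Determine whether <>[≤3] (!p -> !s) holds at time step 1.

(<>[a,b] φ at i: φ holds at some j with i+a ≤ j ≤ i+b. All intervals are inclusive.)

Check (!p -> !s) at each j in [1,4]:
  j=1: true
  j=2: true
  j=3: true
  j=4: true
Found at j=1 → formula holds.

Yes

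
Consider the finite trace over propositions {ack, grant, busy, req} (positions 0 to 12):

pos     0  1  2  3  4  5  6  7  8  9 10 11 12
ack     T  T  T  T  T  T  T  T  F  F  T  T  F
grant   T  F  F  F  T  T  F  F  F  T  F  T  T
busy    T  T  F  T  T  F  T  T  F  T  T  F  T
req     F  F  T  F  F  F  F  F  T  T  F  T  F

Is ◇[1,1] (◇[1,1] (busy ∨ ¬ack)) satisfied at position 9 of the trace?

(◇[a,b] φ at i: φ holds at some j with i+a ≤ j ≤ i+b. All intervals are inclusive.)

Check ◇[1,1] (busy ∨ ¬ack) at each j in [10,10]:
  j=10: fails (none in [11,11])
No position in the window satisfies it → formula fails.

No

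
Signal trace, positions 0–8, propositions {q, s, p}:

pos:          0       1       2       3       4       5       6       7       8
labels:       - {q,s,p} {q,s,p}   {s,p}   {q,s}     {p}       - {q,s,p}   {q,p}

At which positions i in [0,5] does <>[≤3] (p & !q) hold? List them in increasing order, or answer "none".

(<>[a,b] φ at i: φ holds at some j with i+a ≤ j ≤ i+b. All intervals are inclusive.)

Evaluate at each i in [0,5]:
  i=0: ✓ (witness j=3)
  i=1: ✓ (witness j=3)
  i=2: ✓ (witness j=3)
  i=3: ✓ (witness j=3)
  i=4: ✓ (witness j=5)
  i=5: ✓ (witness j=5)

0, 1, 2, 3, 4, 5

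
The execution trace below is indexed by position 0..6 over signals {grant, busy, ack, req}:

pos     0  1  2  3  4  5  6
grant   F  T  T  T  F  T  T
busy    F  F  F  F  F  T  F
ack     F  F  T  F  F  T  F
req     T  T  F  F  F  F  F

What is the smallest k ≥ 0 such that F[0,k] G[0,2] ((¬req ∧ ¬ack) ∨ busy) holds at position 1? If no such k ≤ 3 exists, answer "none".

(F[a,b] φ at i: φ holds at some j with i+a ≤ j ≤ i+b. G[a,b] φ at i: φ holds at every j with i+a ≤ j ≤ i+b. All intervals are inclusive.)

2

Scan j = 1,2,… for G[0,2] ((¬req ∧ ¬ack) ∨ busy):
  j=1: fails
  j=2: fails
  j=3: holds
First hit at j=3, so smallest k = 3-1 = 2.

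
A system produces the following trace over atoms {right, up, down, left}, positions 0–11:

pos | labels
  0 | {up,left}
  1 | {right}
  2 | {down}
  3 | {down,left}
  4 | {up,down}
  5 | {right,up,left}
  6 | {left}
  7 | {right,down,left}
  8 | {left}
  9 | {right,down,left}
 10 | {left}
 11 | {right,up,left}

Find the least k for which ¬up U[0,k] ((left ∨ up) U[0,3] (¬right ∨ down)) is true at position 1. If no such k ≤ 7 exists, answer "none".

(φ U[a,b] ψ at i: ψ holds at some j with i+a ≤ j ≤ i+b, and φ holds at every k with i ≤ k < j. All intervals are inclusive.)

1

Need earliest j ≥ 1 with ((left ∨ up) U[0,3] (¬right ∨ down)), and ¬up at every k in [1,j-1].
  j=1: rhs fails.
  j=2: rhs holds; lhs holds on [1,1]. k = 1.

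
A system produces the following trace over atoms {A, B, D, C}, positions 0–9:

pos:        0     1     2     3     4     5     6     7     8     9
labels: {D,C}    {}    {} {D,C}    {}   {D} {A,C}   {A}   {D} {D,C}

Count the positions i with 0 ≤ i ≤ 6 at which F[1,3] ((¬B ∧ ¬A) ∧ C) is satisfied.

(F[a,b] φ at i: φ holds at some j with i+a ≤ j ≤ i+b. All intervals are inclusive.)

Evaluate at each i in [0,6]:
  i=0: ✓ (witness j=3)
  i=1: ✓ (witness j=3)
  i=2: ✓ (witness j=3)
  i=3: ✗ (none in [4,6])
  i=4: ✗ (none in [5,7])
  i=5: ✗ (none in [6,8])
  i=6: ✓ (witness j=9)
Positions where it holds: {0, 1, 2, 6} → 4.

4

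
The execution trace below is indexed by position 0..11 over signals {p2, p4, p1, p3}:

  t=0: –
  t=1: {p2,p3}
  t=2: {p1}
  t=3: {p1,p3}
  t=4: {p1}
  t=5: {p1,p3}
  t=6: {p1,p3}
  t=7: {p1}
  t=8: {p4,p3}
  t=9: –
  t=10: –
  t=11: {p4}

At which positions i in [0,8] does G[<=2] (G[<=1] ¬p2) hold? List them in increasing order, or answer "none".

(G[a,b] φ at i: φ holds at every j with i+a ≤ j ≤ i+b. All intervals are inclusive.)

2, 3, 4, 5, 6, 7, 8

Evaluate at each i in [0,8]:
  i=0: ✗ (fails at j=0)
  i=1: ✗ (fails at j=1)
  i=2: ✓ (all of [2,4])
  i=3: ✓ (all of [3,5])
  i=4: ✓ (all of [4,6])
  i=5: ✓ (all of [5,7])
  i=6: ✓ (all of [6,8])
  i=7: ✓ (all of [7,9])
  i=8: ✓ (all of [8,10])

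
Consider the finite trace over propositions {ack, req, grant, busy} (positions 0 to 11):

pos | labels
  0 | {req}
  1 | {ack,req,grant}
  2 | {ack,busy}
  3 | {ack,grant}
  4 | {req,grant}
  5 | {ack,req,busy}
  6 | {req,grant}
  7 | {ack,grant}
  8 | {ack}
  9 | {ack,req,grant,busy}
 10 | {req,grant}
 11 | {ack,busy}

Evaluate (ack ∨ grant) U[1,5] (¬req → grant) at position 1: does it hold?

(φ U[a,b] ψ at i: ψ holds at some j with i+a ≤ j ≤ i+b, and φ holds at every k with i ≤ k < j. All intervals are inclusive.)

True

Need some j in [2,6] with (¬req → grant), and (ack ∨ grant) at every k in [1,j-1].
  j=2: (¬req → grant) false.
  j=3: (¬req → grant) holds; (ack ∨ grant) holds at every k in [1,2] → satisfied.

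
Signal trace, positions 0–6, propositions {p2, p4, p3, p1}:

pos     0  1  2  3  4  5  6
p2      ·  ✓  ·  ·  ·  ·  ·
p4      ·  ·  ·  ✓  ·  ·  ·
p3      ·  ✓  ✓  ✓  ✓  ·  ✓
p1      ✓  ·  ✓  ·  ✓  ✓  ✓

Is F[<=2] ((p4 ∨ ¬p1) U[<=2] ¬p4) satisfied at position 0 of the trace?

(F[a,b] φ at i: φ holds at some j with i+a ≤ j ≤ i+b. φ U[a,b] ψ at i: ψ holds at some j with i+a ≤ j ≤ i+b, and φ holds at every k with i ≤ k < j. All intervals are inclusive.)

Check ((p4 ∨ ¬p1) U[<=2] ¬p4) at each j in [0,2]:
  j=0: holds
  j=1: holds
  j=2: holds
Found at j=0 → formula holds.

True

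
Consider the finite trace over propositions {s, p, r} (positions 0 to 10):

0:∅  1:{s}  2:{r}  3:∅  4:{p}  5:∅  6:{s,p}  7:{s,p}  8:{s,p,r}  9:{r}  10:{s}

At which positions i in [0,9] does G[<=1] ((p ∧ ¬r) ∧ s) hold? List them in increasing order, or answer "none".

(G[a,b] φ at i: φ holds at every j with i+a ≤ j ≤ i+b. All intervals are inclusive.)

Evaluate at each i in [0,9]:
  i=0: ✗ (fails at j=0)
  i=1: ✗ (fails at j=1)
  i=2: ✗ (fails at j=2)
  i=3: ✗ (fails at j=3)
  i=4: ✗ (fails at j=4)
  i=5: ✗ (fails at j=5)
  i=6: ✓ (all of [6,7])
  i=7: ✗ (fails at j=8)
  i=8: ✗ (fails at j=8)
  i=9: ✗ (fails at j=9)

6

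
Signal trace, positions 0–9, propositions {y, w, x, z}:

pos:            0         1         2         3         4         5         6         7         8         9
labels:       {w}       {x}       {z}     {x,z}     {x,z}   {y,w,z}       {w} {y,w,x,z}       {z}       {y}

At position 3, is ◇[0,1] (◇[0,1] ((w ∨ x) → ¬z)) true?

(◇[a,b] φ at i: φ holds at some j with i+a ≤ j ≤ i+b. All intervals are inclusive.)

Check ◇[0,1] ((w ∨ x) → ¬z) at each j in [3,4]:
  j=3: fails (none in [3,4])
  j=4: fails (none in [4,5])
No position in the window satisfies it → formula fails.

False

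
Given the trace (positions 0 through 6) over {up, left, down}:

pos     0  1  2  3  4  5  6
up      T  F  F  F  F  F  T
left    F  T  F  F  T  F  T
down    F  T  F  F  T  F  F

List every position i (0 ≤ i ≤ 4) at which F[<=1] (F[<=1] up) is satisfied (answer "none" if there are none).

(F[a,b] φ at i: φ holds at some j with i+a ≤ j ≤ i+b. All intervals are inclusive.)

Evaluate at each i in [0,4]:
  i=0: ✓ (witness j=0)
  i=1: ✗ (none in [1,2])
  i=2: ✗ (none in [2,3])
  i=3: ✗ (none in [3,4])
  i=4: ✓ (witness j=5)

0, 4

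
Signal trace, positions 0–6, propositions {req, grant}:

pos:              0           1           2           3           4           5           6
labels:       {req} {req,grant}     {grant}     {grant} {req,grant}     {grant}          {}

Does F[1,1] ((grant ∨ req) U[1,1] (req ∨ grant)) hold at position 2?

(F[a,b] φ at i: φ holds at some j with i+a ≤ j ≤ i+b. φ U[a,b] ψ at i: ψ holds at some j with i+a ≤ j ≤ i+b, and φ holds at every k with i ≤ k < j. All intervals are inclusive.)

True

Check ((grant ∨ req) U[1,1] (req ∨ grant)) at each j in [3,3]:
  j=3: holds
Found at j=3 → formula holds.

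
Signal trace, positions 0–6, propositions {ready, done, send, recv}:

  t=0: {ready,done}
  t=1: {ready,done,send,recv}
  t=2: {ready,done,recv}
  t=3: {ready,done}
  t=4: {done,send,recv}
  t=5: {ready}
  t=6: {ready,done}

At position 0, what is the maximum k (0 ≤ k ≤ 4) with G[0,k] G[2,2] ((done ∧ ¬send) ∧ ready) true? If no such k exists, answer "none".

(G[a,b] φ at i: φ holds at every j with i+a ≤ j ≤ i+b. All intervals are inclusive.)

1

G[2,2] ((done ∧ ¬send) ∧ ready) must hold from j=0 onward; find where it first fails.
  j=0: holds
  j=1: holds
  j=2: fails
Holds on [0,1], so largest k = 1.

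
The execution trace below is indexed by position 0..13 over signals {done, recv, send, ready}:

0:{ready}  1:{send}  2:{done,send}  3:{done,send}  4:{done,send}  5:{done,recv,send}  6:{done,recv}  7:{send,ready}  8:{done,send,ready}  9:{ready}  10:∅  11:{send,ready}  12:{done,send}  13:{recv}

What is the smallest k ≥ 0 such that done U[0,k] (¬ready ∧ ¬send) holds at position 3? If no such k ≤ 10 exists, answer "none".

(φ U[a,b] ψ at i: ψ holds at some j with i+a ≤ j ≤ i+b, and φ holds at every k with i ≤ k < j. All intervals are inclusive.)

Need earliest j ≥ 3 with (¬ready ∧ ¬send), and done at every k in [3,j-1].
  j=3: rhs fails.
  j=4: rhs fails.
  j=5: rhs fails.
  j=6: rhs holds; lhs holds on [3,5]. k = 3.

3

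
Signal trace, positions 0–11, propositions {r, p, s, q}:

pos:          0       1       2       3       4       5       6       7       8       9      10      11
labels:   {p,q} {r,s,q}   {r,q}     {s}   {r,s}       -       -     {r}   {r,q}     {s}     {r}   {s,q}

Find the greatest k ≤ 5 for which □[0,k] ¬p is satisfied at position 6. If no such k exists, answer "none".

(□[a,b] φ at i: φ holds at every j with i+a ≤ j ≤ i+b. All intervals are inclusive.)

5

¬p must hold from j=6 onward; find where it first fails.
  j=6: holds
  j=7: holds
  j=8: holds
  j=9: holds
  j=10: holds
  j=11: holds
Holds through j=11; largest k = 5.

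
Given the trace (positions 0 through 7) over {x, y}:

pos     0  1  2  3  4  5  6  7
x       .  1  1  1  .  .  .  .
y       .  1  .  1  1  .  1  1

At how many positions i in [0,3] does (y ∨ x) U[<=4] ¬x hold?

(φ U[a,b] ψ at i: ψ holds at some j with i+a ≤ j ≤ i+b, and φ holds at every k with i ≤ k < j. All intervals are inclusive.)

4

Evaluate at each i in [0,3]:
  i=0: ✓ (rhs at j=0)
  i=1: ✓ (rhs at j=4; lhs holds on [1,3])
  i=2: ✓ (rhs at j=4; lhs holds on [2,3])
  i=3: ✓ (rhs at j=4; lhs holds on [3,3])
Positions where it holds: {0, 1, 2, 3} → 4.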